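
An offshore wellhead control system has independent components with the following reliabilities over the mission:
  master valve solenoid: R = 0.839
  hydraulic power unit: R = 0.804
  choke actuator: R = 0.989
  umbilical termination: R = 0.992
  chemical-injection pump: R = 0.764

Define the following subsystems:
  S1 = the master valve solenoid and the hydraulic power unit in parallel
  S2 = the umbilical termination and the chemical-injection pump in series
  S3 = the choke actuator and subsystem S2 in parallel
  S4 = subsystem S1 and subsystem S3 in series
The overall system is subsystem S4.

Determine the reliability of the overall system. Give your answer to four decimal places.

0.9659

Parallel (master valve solenoid and hydraulic power unit): 1 − (1 − 0.839000)(1 − 0.804000) = 0.968444
Series (umbilical termination and chemical-injection pump): 0.992000 × 0.764000 = 0.757888
Parallel (choke actuator and [0.757888]): 1 − (1 − 0.989000)(1 − 0.757888) = 0.997337
Series ([0.968444] and [0.997337]): 0.968444 × 0.997337 = 0.9659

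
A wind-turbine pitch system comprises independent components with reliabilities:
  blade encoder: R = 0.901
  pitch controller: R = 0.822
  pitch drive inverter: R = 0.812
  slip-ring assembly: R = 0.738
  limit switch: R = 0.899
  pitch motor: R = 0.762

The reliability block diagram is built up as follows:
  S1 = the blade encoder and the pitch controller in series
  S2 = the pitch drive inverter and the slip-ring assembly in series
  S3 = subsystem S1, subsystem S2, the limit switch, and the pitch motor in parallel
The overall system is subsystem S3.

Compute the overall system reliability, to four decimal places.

Series (blade encoder and pitch controller): 0.901000 × 0.822000 = 0.740622
Series (pitch drive inverter and slip-ring assembly): 0.812000 × 0.738000 = 0.599256
Parallel ([0.740622], [0.599256], limit switch, and pitch motor): 1 − (1 − 0.740622)(1 − 0.599256)(1 − 0.899000)(1 − 0.762000) = 0.9975

0.9975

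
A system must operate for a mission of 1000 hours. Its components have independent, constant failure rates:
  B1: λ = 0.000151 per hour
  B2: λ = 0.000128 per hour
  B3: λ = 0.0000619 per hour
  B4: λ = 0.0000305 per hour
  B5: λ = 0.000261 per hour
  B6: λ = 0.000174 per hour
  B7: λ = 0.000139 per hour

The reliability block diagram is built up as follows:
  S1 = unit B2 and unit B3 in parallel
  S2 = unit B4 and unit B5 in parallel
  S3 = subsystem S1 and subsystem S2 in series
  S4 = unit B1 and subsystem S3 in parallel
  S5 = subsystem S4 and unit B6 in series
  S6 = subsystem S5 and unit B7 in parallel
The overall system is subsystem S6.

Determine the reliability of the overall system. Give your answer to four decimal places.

R(B1) = exp(−0.000151 × 1000) = 0.859848
R(B2) = exp(−0.000128 × 1000) = 0.879853
R(B3) = exp(−0.0000619 × 1000) = 0.939977
R(B4) = exp(−0.0000305 × 1000) = 0.969960
R(B5) = exp(−0.000261 × 1000) = 0.770281
R(B6) = exp(−0.000174 × 1000) = 0.840297
R(B7) = exp(−0.000139 × 1000) = 0.870228
Parallel (B2 and B3): 1 − (1 − 0.879853)(1 − 0.939977) = 0.992788
Parallel (B4 and B5): 1 − (1 − 0.969960)(1 − 0.770281) = 0.993099
Series ([0.992788] and [0.993099]): 0.992788 × 0.993099 = 0.985937
Parallel (B1 and [0.985937]): 1 − (1 − 0.859848)(1 − 0.985937) = 0.998029
Series ([0.998029] and B6): 0.998029 × 0.840297 = 0.838641
Parallel ([0.838641] and B7): 1 − (1 − 0.838641)(1 − 0.870228) = 0.9791

0.9791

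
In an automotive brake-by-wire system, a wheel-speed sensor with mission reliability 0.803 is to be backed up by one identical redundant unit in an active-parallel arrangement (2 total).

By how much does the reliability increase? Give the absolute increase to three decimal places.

0.158

R_before = 0.803
R_after = 1 − (1 − 0.803)^2 = 0.961
ΔR = 0.961 − 0.803 = 0.158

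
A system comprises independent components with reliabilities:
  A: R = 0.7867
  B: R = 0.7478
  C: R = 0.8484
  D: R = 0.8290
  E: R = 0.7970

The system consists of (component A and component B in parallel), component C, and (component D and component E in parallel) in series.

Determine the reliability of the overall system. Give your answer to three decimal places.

0.775

Parallel (A and B): 1 − (1 − 0.78670)(1 − 0.74780) = 0.94621
Parallel (D and E): 1 − (1 − 0.82900)(1 − 0.79700) = 0.96529
Series ([0.94621], C, and [0.96529]): 0.94621 × 0.84840 × 0.96529 = 0.775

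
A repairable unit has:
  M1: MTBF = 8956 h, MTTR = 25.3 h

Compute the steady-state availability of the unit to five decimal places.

A(M1) = MTBF/(MTBF+MTTR) = 8956/(8956+25.3) = 0.99718

0.99718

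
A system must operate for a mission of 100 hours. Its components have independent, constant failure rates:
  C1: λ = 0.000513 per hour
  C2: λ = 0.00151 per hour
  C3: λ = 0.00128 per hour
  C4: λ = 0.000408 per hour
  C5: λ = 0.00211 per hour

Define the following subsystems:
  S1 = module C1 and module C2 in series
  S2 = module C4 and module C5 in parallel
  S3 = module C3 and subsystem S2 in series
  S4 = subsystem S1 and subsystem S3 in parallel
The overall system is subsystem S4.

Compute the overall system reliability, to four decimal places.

0.9768

R(C1) = exp(−0.000513 × 100) = 0.949994
R(C2) = exp(−0.00151 × 100) = 0.859848
R(C3) = exp(−0.00128 × 100) = 0.879853
R(C4) = exp(−0.000408 × 100) = 0.960021
R(C5) = exp(−0.00211 × 100) = 0.809774
Series (C1 and C2): 0.949994 × 0.859848 = 0.816850
Parallel (C4 and C5): 1 − (1 − 0.960021)(1 − 0.809774) = 0.992395
Series (C3 and [0.992395]): 0.879853 × 0.992395 = 0.873162
Parallel ([0.816850] and [0.873162]): 1 − (1 − 0.816850)(1 − 0.873162) = 0.9768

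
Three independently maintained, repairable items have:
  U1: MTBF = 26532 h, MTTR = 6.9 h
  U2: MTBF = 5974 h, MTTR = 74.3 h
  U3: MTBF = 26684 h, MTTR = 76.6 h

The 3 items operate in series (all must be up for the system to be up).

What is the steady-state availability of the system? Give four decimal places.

A(U1) = MTBF/(MTBF+MTTR) = 26532/(26532+6.9) = 0.999740
A(U2) = MTBF/(MTBF+MTTR) = 5974/(5974+74.3) = 0.987716
A(U3) = MTBF/(MTBF+MTTR) = 26684/(26684+76.6) = 0.997138
Series availability: 0.999740 × 0.987716 × 0.997138 = 0.9846

0.9846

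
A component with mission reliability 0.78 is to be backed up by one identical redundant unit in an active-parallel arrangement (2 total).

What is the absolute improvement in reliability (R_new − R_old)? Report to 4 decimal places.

R_before = 0.78
R_after = 1 − (1 − 0.78)^2 = 0.9516
ΔR = 0.9516 − 0.78 = 0.1716

0.1716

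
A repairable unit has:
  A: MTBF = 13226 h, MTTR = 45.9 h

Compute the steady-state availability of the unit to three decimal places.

A(A) = MTBF/(MTBF+MTTR) = 13226/(13226+45.9) = 0.997

0.997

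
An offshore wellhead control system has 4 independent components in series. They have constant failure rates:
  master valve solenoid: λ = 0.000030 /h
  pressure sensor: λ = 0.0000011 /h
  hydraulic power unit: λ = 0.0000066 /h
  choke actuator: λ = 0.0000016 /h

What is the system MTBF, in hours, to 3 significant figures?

Series of exponential components: λ_sys = Σ λ_i
λ_sys = 0.000030 + 0.0000011 + 0.0000066 + 0.0000016 = 3.9300e-05 /h
MTBF = 1 / λ_sys = 25400 h

25400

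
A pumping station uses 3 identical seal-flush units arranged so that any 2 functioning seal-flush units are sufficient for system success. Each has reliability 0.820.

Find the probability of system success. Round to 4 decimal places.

R = Σ_{i=2}^{3} C(3,i) p^i (1−p)^{3−i} with p = 0.820
C(3,2)·0.820^2·0.180^1 = 0.363096
C(3,3)·0.820^3·0.180^0 = 0.551368
Sum = 0.9145

0.9145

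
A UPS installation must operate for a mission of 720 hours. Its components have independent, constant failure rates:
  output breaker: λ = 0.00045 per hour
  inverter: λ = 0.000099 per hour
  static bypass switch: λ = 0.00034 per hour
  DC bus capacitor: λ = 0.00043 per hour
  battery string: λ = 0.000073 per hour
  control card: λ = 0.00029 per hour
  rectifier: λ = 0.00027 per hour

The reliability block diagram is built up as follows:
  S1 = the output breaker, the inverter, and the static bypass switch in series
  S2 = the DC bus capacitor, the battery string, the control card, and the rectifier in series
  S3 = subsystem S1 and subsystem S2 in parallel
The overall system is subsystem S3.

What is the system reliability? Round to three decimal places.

0.747

R(output breaker) = exp(−0.00045 × 720) = 0.72325
R(inverter) = exp(−0.000099 × 720) = 0.93120
R(static bypass switch) = exp(−0.00034 × 720) = 0.78286
R(DC bus capacitor) = exp(−0.00043 × 720) = 0.73374
R(battery string) = exp(−0.000073 × 720) = 0.94880
R(control card) = exp(−0.00029 × 720) = 0.81156
R(rectifier) = exp(−0.00027 × 720) = 0.82333
Series (output breaker, inverter, and static bypass switch): 0.72325 × 0.93120 × 0.78286 = 0.52725
Series (DC bus capacitor, battery string, control card, and rectifier): 0.73374 × 0.94880 × 0.81156 × 0.82333 = 0.46517
Parallel ([0.52725] and [0.46517]): 1 − (1 − 0.52725)(1 − 0.46517) = 0.747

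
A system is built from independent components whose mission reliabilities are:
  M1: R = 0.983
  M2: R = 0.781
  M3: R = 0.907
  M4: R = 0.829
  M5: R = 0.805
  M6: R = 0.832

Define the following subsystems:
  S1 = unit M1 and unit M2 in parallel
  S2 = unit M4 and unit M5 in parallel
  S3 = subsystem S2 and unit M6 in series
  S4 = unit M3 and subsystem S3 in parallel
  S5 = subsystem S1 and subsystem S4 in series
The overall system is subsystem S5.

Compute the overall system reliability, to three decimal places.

0.978

Parallel (M1 and M2): 1 − (1 − 0.98300)(1 − 0.78100) = 0.99628
Parallel (M4 and M5): 1 − (1 − 0.82900)(1 − 0.80500) = 0.96666
Series ([0.96666] and M6): 0.96666 × 0.83200 = 0.80426
Parallel (M3 and [0.80426]): 1 − (1 − 0.90700)(1 − 0.80426) = 0.98180
Series ([0.99628] and [0.98180]): 0.99628 × 0.98180 = 0.978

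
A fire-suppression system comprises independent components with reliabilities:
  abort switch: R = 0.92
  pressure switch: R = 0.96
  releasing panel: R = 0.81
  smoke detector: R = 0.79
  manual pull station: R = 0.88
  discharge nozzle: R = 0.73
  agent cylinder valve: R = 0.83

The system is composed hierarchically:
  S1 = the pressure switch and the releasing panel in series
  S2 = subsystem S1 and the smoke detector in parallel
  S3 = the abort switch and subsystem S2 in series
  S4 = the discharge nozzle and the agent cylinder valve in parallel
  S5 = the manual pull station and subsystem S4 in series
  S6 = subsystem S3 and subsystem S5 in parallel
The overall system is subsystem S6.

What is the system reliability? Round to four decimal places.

Series (pressure switch and releasing panel): 0.960000 × 0.810000 = 0.777600
Parallel ([0.777600] and smoke detector): 1 − (1 − 0.777600)(1 − 0.790000) = 0.953296
Series (abort switch and [0.953296]): 0.920000 × 0.953296 = 0.877032
Parallel (discharge nozzle and agent cylinder valve): 1 − (1 − 0.730000)(1 − 0.830000) = 0.954100
Series (manual pull station and [0.954100]): 0.880000 × 0.954100 = 0.839608
Parallel ([0.877032] and [0.839608]): 1 − (1 − 0.877032)(1 − 0.839608) = 0.9803

0.9803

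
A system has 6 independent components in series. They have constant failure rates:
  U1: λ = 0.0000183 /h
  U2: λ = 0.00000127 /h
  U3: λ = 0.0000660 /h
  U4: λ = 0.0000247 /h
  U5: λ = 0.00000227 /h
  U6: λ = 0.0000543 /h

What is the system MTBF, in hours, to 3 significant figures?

Series of exponential components: λ_sys = Σ λ_i
λ_sys = 0.0000183 + 0.00000127 + 0.0000660 + 0.0000247 + 0.00000227 + 0.0000543 = 1.6684e-04 /h
MTBF = 1 / λ_sys = 5990 h

5990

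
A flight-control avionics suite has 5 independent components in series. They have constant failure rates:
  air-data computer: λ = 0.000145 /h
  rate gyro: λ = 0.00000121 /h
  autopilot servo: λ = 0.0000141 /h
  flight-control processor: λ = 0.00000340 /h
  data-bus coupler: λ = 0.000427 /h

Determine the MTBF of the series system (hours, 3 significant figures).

1690

Series of exponential components: λ_sys = Σ λ_i
λ_sys = 0.000145 + 0.00000121 + 0.0000141 + 0.00000340 + 0.000427 = 5.9071e-04 /h
MTBF = 1 / λ_sys = 1690 h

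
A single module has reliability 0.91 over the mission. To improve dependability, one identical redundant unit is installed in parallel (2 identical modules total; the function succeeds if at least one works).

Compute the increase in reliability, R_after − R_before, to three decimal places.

R_before = 0.91
R_after = 1 − (1 − 0.91)^2 = 0.992
ΔR = 0.992 − 0.91 = 0.082

0.082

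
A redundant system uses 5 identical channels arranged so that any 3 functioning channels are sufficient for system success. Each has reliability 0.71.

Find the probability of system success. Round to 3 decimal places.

0.850

R = Σ_{i=3}^{5} C(5,i) p^i (1−p)^{5−i} with p = 0.71
C(5,3)·0.71^3·0.29^2 = 0.30100
C(5,4)·0.71^4·0.29^1 = 0.36847
C(5,5)·0.71^5·0.29^0 = 0.18042
Sum = 0.850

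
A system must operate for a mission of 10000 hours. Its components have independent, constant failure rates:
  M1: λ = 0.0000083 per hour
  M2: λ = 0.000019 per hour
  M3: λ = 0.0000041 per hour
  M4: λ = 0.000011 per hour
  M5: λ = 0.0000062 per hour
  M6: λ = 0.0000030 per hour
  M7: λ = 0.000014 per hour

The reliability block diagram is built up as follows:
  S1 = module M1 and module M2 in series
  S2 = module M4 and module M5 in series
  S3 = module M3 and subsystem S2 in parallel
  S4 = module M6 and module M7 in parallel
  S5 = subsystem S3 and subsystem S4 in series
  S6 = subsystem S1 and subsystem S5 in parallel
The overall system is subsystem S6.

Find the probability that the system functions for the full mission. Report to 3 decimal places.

0.998

R(M1) = exp(−0.0000083 × 10000) = 0.92035
R(M2) = exp(−0.000019 × 10000) = 0.82696
R(M3) = exp(−0.0000041 × 10000) = 0.95983
R(M4) = exp(−0.000011 × 10000) = 0.89583
R(M5) = exp(−0.0000062 × 10000) = 0.93988
R(M6) = exp(−0.0000030 × 10000) = 0.97045
R(M7) = exp(−0.000014 × 10000) = 0.86936
Series (M1 and M2): 0.92035 × 0.82696 = 0.76109
Series (M4 and M5): 0.89583 × 0.93988 = 0.84197
Parallel (M3 and [0.84197]): 1 − (1 − 0.95983)(1 − 0.84197) = 0.99365
Parallel (M6 and M7): 1 − (1 − 0.97045)(1 − 0.86936) = 0.99614
Series ([0.99365] and [0.99614]): 0.99365 × 0.99614 = 0.98981
Parallel ([0.76109] and [0.98981]): 1 − (1 − 0.76109)(1 − 0.98981) = 0.998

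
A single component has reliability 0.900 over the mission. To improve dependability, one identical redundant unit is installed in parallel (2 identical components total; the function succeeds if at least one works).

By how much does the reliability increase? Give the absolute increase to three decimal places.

0.090

R_before = 0.900
R_after = 1 − (1 − 0.900)^2 = 0.990
ΔR = 0.990 − 0.900 = 0.090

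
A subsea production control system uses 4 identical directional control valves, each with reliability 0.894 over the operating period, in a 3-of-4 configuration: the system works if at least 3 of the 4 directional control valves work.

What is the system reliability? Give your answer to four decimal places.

R = Σ_{i=3}^{4} C(4,i) p^i (1−p)^{4−i} with p = 0.894
C(4,3)·0.894^3·0.106^1 = 0.302955
C(4,4)·0.894^4·0.106^0 = 0.638778
Sum = 0.9417

0.9417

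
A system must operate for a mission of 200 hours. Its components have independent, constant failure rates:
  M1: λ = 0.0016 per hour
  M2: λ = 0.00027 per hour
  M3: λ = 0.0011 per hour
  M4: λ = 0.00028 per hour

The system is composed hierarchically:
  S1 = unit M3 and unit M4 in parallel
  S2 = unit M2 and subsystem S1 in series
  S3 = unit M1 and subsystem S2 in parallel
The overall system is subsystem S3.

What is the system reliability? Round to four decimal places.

R(M1) = exp(−0.0016 × 200) = 0.726149
R(M2) = exp(−0.00027 × 200) = 0.947432
R(M3) = exp(−0.0011 × 200) = 0.802519
R(M4) = exp(−0.00028 × 200) = 0.945539
Parallel (M3 and M4): 1 − (1 − 0.802519)(1 − 0.945539) = 0.989245
Series (M2 and [0.989245]): 0.947432 × 0.989245 = 0.937242
Parallel (M1 and [0.937242]): 1 − (1 − 0.726149)(1 − 0.937242) = 0.9828

0.9828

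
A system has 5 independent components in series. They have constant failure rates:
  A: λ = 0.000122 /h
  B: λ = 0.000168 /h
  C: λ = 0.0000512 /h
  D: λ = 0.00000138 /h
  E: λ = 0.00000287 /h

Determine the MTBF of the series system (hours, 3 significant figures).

Series of exponential components: λ_sys = Σ λ_i
λ_sys = 0.000122 + 0.000168 + 0.0000512 + 0.00000138 + 0.00000287 = 3.4545e-04 /h
MTBF = 1 / λ_sys = 2890 h

2890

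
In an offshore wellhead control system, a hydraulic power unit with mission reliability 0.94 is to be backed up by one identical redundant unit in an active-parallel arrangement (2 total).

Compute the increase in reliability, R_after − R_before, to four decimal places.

R_before = 0.94
R_after = 1 − (1 − 0.94)^2 = 0.9964
ΔR = 0.9964 − 0.94 = 0.0564

0.0564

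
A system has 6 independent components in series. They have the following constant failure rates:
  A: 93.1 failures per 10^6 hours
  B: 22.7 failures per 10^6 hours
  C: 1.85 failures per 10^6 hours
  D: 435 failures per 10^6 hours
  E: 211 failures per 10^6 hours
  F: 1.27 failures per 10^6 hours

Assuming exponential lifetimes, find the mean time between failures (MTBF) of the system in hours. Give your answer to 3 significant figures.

1310

Series of exponential components: λ_sys = Σ λ_i
λ_sys = 0.0000931 + 0.0000227 + 0.00000185 + 0.000435 + 0.000211 + 0.00000127 = 7.6492e-04 /h
MTBF = 1 / λ_sys = 1310 h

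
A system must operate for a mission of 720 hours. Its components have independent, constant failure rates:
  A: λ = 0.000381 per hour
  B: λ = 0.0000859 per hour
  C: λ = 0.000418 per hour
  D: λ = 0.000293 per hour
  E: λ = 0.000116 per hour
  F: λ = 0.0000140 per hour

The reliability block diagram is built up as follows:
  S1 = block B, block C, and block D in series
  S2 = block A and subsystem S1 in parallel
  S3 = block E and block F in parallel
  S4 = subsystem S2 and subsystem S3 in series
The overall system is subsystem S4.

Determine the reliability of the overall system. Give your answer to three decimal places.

0.895

R(A) = exp(−0.000381 × 720) = 0.76009
R(B) = exp(−0.0000859 × 720) = 0.94003
R(C) = exp(−0.000418 × 720) = 0.74011
R(D) = exp(−0.000293 × 720) = 0.80981
R(E) = exp(−0.000116 × 720) = 0.91987
R(F) = exp(−0.0000140 × 720) = 0.98997
Series (B, C, and D): 0.94003 × 0.74011 × 0.80981 = 0.56341
Parallel (A and [0.56341]): 1 − (1 − 0.76009)(1 − 0.56341) = 0.89526
Parallel (E and F): 1 − (1 − 0.91987)(1 − 0.98997) = 0.99920
Series ([0.89526] and [0.99920]): 0.89526 × 0.99920 = 0.895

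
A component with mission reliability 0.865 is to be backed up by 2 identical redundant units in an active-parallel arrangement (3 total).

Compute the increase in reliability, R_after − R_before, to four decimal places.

0.1325

R_before = 0.865
R_after = 1 − (1 − 0.865)^3 = 0.9975
ΔR = 0.9975 − 0.865 = 0.1325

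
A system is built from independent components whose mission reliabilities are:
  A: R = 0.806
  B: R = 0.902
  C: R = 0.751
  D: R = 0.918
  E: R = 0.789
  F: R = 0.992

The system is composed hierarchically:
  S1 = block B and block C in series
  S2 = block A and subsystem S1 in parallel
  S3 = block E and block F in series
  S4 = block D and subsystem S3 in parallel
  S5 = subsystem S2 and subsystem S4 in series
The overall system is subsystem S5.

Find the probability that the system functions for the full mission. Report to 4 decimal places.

Series (B and C): 0.902000 × 0.751000 = 0.677402
Parallel (A and [0.677402]): 1 − (1 − 0.806000)(1 − 0.677402) = 0.937416
Series (E and F): 0.789000 × 0.992000 = 0.782688
Parallel (D and [0.782688]): 1 − (1 − 0.918000)(1 − 0.782688) = 0.982180
Series ([0.937416] and [0.982180]): 0.937416 × 0.982180 = 0.9207

0.9207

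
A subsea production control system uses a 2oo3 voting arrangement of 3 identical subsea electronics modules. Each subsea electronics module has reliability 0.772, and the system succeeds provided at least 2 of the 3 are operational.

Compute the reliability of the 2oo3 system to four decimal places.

R = Σ_{i=2}^{3} C(3,i) p^i (1−p)^{3−i} with p = 0.772
C(3,2)·0.772^2·0.228^1 = 0.407653
C(3,3)·0.772^3·0.228^0 = 0.460100
Sum = 0.8678

0.8678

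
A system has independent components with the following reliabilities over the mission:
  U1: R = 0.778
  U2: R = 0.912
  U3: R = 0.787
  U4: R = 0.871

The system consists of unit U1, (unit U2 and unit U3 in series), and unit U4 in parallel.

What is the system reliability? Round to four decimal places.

Series (U2 and U3): 0.912000 × 0.787000 = 0.717744
Parallel (U1, [0.717744], and U4): 1 − (1 − 0.778000)(1 − 0.717744)(1 − 0.871000) = 0.9919

0.9919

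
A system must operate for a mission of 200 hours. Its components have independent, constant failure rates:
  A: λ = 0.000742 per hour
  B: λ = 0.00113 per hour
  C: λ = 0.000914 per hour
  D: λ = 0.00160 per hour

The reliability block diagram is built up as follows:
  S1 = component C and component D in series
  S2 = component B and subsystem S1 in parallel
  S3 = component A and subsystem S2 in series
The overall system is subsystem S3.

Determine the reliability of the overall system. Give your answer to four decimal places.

R(A) = exp(−0.000742 × 200) = 0.862086
R(B) = exp(−0.00113 × 200) = 0.797718
R(C) = exp(−0.000914 × 200) = 0.832935
R(D) = exp(−0.00160 × 200) = 0.726149
Series (C and D): 0.832935 × 0.726149 = 0.604835
Parallel (B and [0.604835]): 1 − (1 − 0.797718)(1 − 0.604835) = 0.920065
Series (A and [0.920065]): 0.862086 × 0.920065 = 0.7932

0.7932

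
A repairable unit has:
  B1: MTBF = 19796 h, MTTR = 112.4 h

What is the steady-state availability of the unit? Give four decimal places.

A(B1) = MTBF/(MTBF+MTTR) = 19796/(19796+112.4) = 0.9944

0.9944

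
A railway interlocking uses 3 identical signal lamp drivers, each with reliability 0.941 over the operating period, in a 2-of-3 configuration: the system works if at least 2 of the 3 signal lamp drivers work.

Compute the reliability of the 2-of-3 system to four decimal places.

0.9900

R = Σ_{i=2}^{3} C(3,i) p^i (1−p)^{3−i} with p = 0.941
C(3,2)·0.941^2·0.059^1 = 0.156730
C(3,3)·0.941^3·0.059^0 = 0.833238
Sum = 0.9900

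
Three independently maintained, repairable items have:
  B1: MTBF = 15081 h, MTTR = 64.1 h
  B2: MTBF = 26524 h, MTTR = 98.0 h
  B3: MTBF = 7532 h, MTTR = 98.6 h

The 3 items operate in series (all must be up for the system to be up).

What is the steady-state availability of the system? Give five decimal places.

A(B1) = MTBF/(MTBF+MTTR) = 15081/(15081+64.1) = 0.995768
A(B2) = MTBF/(MTBF+MTTR) = 26524/(26524+98.0) = 0.996319
A(B3) = MTBF/(MTBF+MTTR) = 7532/(7532+98.6) = 0.987078
Series availability: 0.995768 × 0.996319 × 0.987078 = 0.97928

0.97928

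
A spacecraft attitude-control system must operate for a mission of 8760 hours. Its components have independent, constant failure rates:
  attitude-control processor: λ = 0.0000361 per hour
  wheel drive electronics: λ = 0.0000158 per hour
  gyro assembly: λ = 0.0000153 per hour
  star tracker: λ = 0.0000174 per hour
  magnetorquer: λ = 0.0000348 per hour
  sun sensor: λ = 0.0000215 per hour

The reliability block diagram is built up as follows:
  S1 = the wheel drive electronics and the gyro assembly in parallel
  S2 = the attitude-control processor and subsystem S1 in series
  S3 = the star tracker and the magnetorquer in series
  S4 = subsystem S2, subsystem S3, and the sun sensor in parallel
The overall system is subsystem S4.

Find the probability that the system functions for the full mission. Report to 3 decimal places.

R(attitude-control processor) = exp(−0.0000361 × 8760) = 0.72889
R(wheel drive electronics) = exp(−0.0000158 × 8760) = 0.87074
R(gyro assembly) = exp(−0.0000153 × 8760) = 0.87457
R(star tracker) = exp(−0.0000174 × 8760) = 0.85862
R(magnetorquer) = exp(−0.0000348 × 8760) = 0.73724
R(sun sensor) = exp(−0.0000215 × 8760) = 0.82833
Parallel (wheel drive electronics and gyro assembly): 1 − (1 − 0.87074)(1 − 0.87457) = 0.98379
Series (attitude-control processor and [0.98379]): 0.72889 × 0.98379 = 0.71707
Series (star tracker and magnetorquer): 0.85862 × 0.73724 = 0.63301
Parallel ([0.71707], [0.63301], and sun sensor): 1 − (1 − 0.71707)(1 − 0.63301)(1 − 0.82833) = 0.982

0.982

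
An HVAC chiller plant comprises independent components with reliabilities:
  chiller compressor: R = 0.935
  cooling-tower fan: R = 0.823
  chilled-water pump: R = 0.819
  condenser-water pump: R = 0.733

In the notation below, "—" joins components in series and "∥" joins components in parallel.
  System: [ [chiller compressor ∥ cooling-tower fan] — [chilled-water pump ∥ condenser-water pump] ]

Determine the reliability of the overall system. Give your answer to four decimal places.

Parallel (chiller compressor and cooling-tower fan): 1 − (1 − 0.935000)(1 − 0.823000) = 0.988495
Parallel (chilled-water pump and condenser-water pump): 1 − (1 − 0.819000)(1 − 0.733000) = 0.951673
Series ([0.988495] and [0.951673]): 0.988495 × 0.951673 = 0.9407

0.9407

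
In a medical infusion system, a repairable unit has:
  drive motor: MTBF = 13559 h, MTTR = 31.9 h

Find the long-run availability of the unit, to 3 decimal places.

A(drive motor) = MTBF/(MTBF+MTTR) = 13559/(13559+31.9) = 0.998

0.998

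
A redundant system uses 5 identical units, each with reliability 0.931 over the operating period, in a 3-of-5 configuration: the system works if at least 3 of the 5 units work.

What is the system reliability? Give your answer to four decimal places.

0.9970

R = Σ_{i=3}^{5} C(5,i) p^i (1−p)^{5−i} with p = 0.931
C(5,3)·0.931^3·0.069^2 = 0.038419
C(5,4)·0.931^4·0.069^1 = 0.259190
C(5,5)·0.931^5·0.069^0 = 0.699437
Sum = 0.9970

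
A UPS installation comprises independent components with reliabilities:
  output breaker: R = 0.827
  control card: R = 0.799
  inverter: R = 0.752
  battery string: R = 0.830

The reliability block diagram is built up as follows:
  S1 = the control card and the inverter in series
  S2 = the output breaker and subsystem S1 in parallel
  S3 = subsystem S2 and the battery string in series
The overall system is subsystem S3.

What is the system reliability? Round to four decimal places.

Series (control card and inverter): 0.799000 × 0.752000 = 0.600848
Parallel (output breaker and [0.600848]): 1 − (1 − 0.827000)(1 − 0.600848) = 0.930947
Series ([0.930947] and battery string): 0.930947 × 0.830000 = 0.7727

0.7727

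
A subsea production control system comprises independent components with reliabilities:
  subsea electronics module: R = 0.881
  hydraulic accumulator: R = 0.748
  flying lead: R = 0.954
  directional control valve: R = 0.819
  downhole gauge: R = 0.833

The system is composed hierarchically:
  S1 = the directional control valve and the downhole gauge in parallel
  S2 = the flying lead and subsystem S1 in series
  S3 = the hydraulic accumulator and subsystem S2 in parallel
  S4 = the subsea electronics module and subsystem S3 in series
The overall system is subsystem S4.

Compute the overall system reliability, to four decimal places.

0.8644

Parallel (directional control valve and downhole gauge): 1 − (1 − 0.819000)(1 − 0.833000) = 0.969773
Series (flying lead and [0.969773]): 0.954000 × 0.969773 = 0.925163
Parallel (hydraulic accumulator and [0.925163]): 1 − (1 − 0.748000)(1 − 0.925163) = 0.981141
Series (subsea electronics module and [0.981141]): 0.881000 × 0.981141 = 0.8644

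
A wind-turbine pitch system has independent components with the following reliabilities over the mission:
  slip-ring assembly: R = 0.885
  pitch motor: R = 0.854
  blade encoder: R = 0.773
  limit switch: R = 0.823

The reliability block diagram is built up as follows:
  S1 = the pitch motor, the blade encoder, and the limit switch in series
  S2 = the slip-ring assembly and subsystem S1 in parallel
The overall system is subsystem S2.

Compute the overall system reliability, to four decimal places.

Series (pitch motor, blade encoder, and limit switch): 0.854000 × 0.773000 × 0.823000 = 0.543297
Parallel (slip-ring assembly and [0.543297]): 1 − (1 − 0.885000)(1 − 0.543297) = 0.9475

0.9475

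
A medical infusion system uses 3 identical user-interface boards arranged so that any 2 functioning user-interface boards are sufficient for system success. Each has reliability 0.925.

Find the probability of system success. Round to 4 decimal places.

0.9840

R = Σ_{i=2}^{3} C(3,i) p^i (1−p)^{3−i} with p = 0.925
C(3,2)·0.925^2·0.075^1 = 0.192516
C(3,3)·0.925^3·0.075^0 = 0.791453
Sum = 0.9840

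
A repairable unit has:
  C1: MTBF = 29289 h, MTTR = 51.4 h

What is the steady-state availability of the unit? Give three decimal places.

0.998

A(C1) = MTBF/(MTBF+MTTR) = 29289/(29289+51.4) = 0.998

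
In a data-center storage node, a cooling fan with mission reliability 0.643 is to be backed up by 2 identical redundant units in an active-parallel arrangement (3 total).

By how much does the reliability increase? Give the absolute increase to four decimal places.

R_before = 0.643
R_after = 1 − (1 − 0.643)^3 = 0.9545
ΔR = 0.9545 − 0.643 = 0.3115

0.3115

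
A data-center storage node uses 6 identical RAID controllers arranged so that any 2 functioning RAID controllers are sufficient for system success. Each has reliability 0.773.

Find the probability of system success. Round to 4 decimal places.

0.9971

R = Σ_{i=2}^{6} C(6,i) p^i (1−p)^{6−i} with p = 0.773
C(6,2)·0.773^2·0.227^4 = 0.023799
C(6,3)·0.773^3·0.227^3 = 0.108055
C(6,4)·0.773^4·0.227^2 = 0.275969
C(6,5)·0.773^5·0.227^1 = 0.375902
C(6,6)·0.773^6·0.227^0 = 0.213342
Sum = 0.9971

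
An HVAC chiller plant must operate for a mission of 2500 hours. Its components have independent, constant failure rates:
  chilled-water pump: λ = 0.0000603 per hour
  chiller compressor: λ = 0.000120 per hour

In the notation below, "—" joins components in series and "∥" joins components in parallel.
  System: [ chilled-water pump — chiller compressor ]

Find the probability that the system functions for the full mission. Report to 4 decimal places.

0.6372

R(chilled-water pump) = exp(−0.0000603 × 2500) = 0.860063
R(chiller compressor) = exp(−0.000120 × 2500) = 0.740818
Series (chilled-water pump and chiller compressor): 0.860063 × 0.740818 = 0.6372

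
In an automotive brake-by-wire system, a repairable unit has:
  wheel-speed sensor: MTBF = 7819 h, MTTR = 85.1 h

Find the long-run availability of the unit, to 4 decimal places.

0.9892

A(wheel-speed sensor) = MTBF/(MTBF+MTTR) = 7819/(7819+85.1) = 0.9892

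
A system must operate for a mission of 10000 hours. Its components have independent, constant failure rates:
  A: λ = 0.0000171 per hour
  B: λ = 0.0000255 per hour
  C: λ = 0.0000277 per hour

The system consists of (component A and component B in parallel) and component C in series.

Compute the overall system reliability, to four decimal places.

R(A) = exp(−0.0000171 × 10000) = 0.842822
R(B) = exp(−0.0000255 × 10000) = 0.774916
R(C) = exp(−0.0000277 × 10000) = 0.758054
Parallel (A and B): 1 − (1 − 0.842822)(1 − 0.774916) = 0.964622
Series ([0.964622] and C): 0.964622 × 0.758054 = 0.7312

0.7312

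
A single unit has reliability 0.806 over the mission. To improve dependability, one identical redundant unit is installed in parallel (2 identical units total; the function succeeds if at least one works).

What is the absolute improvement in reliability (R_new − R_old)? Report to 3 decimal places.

R_before = 0.806
R_after = 1 − (1 − 0.806)^2 = 0.962
ΔR = 0.962 − 0.806 = 0.156

0.156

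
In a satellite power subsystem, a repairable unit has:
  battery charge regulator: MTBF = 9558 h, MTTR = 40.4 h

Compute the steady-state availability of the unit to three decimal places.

A(battery charge regulator) = MTBF/(MTBF+MTTR) = 9558/(9558+40.4) = 0.996

0.996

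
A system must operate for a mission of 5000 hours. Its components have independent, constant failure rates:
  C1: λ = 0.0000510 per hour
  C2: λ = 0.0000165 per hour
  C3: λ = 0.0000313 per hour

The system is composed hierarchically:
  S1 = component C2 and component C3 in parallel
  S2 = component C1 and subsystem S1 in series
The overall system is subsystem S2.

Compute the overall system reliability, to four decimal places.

0.7660

R(C1) = exp(−0.0000510 × 5000) = 0.774916
R(C2) = exp(−0.0000165 × 5000) = 0.920811
R(C3) = exp(−0.0000313 × 5000) = 0.855132
Parallel (C2 and C3): 1 − (1 − 0.920811)(1 − 0.855132) = 0.988528
Series (C1 and [0.988528]): 0.774916 × 0.988528 = 0.7660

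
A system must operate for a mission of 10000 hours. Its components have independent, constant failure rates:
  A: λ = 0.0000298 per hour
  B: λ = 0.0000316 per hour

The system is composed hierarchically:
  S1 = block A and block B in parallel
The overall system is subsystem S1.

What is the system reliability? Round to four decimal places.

R(A) = exp(−0.0000298 × 10000) = 0.742301
R(B) = exp(−0.0000316 × 10000) = 0.729059
Parallel (A and B): 1 − (1 − 0.742301)(1 − 0.729059) = 0.9302

0.9302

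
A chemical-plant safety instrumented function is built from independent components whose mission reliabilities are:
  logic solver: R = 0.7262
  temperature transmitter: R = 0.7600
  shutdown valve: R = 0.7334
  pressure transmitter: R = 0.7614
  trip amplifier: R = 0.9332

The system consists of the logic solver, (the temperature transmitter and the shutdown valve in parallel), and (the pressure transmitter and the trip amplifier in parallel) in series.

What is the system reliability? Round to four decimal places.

0.6689

Parallel (temperature transmitter and shutdown valve): 1 − (1 − 0.760000)(1 − 0.733400) = 0.936016
Parallel (pressure transmitter and trip amplifier): 1 − (1 − 0.761400)(1 − 0.933200) = 0.984062
Series (logic solver, [0.936016], and [0.984062]): 0.726200 × 0.936016 × 0.984062 = 0.6689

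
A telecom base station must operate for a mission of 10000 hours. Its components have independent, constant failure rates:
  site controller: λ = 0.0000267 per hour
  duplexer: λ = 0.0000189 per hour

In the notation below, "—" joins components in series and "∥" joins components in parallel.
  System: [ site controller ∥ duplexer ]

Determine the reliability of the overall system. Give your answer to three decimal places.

R(site controller) = exp(−0.0000267 × 10000) = 0.76567
R(duplexer) = exp(−0.0000189 × 10000) = 0.82779
Parallel (site controller and duplexer): 1 − (1 − 0.76567)(1 − 0.82779) = 0.960

0.960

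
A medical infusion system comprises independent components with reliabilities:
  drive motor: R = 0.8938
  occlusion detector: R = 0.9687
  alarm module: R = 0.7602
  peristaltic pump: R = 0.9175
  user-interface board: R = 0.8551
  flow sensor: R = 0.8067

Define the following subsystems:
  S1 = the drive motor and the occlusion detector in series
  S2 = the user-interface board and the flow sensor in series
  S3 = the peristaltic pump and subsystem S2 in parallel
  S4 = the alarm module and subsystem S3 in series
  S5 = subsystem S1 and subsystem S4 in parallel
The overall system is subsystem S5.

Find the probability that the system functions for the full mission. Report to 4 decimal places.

Series (drive motor and occlusion detector): 0.893800 × 0.968700 = 0.865824
Series (user-interface board and flow sensor): 0.855100 × 0.806700 = 0.689809
Parallel (peristaltic pump and [0.689809]): 1 − (1 − 0.917500)(1 − 0.689809) = 0.974409
Series (alarm module and [0.974409]): 0.760200 × 0.974409 = 0.740746
Parallel ([0.865824] and [0.740746]): 1 − (1 − 0.865824)(1 − 0.740746) = 0.9652

0.9652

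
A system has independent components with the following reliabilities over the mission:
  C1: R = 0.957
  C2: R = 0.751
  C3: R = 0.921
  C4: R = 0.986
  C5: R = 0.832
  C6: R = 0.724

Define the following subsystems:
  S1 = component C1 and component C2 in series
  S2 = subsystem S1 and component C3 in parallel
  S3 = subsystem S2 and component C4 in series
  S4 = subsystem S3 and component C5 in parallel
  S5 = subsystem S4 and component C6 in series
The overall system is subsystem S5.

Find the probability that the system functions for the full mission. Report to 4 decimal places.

0.7196

Series (C1 and C2): 0.957000 × 0.751000 = 0.718707
Parallel ([0.718707] and C3): 1 − (1 − 0.718707)(1 − 0.921000) = 0.977778
Series ([0.977778] and C4): 0.977778 × 0.986000 = 0.964089
Parallel ([0.964089] and C5): 1 − (1 − 0.964089)(1 − 0.832000) = 0.993967
Series ([0.993967] and C6): 0.993967 × 0.724000 = 0.7196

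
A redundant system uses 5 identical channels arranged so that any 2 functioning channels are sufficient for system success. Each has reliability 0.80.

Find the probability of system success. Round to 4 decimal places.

0.9933

R = Σ_{i=2}^{5} C(5,i) p^i (1−p)^{5−i} with p = 0.80
C(5,2)·0.80^2·0.20^3 = 0.051200
C(5,3)·0.80^3·0.20^2 = 0.204800
C(5,4)·0.80^4·0.20^1 = 0.409600
C(5,5)·0.80^5·0.20^0 = 0.327680
Sum = 0.9933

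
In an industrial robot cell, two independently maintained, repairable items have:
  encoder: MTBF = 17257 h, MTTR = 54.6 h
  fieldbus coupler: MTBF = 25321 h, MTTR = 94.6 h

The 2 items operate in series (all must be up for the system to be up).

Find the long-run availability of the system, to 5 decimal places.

0.99314

A(encoder) = MTBF/(MTBF+MTTR) = 17257/(17257+54.6) = 0.996846
A(fieldbus coupler) = MTBF/(MTBF+MTTR) = 25321/(25321+94.6) = 0.996278
Series availability: 0.996846 × 0.996278 = 0.99314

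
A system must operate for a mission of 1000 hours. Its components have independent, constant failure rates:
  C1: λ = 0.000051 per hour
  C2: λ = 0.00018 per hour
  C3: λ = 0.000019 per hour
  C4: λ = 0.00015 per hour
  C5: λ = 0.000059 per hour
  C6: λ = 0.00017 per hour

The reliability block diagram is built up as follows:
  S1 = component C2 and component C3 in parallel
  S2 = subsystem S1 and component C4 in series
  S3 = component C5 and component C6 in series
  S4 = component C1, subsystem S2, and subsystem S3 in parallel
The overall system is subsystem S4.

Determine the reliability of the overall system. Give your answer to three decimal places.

0.999

R(C1) = exp(−0.000051 × 1000) = 0.95028
R(C2) = exp(−0.00018 × 1000) = 0.83527
R(C3) = exp(−0.000019 × 1000) = 0.98118
R(C4) = exp(−0.00015 × 1000) = 0.86071
R(C5) = exp(−0.000059 × 1000) = 0.94271
R(C6) = exp(−0.00017 × 1000) = 0.84366
Parallel (C2 and C3): 1 − (1 − 0.83527)(1 − 0.98118) = 0.99690
Series ([0.99690] and C4): 0.99690 × 0.86071 = 0.85804
Series (C5 and C6): 0.94271 × 0.84366 = 0.79533
Parallel (C1, [0.85804], and [0.79533]): 1 − (1 − 0.95028)(1 − 0.85804)(1 − 0.79533) = 0.999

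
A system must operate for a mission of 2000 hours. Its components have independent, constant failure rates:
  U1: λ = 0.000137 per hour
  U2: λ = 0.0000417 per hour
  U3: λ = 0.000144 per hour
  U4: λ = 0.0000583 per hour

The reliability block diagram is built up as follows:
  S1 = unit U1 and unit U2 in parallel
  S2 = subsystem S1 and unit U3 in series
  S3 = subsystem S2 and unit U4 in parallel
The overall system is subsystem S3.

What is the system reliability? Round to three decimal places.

R(U1) = exp(−0.000137 × 2000) = 0.76033
R(U2) = exp(−0.0000417 × 2000) = 0.91998
R(U3) = exp(−0.000144 × 2000) = 0.74976
R(U4) = exp(−0.0000583 × 2000) = 0.88994
Parallel (U1 and U2): 1 − (1 − 0.76033)(1 − 0.91998) = 0.98082
Series ([0.98082] and U3): 0.98082 × 0.74976 = 0.73538
Parallel ([0.73538] and U4): 1 − (1 − 0.73538)(1 − 0.88994) = 0.971

0.971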